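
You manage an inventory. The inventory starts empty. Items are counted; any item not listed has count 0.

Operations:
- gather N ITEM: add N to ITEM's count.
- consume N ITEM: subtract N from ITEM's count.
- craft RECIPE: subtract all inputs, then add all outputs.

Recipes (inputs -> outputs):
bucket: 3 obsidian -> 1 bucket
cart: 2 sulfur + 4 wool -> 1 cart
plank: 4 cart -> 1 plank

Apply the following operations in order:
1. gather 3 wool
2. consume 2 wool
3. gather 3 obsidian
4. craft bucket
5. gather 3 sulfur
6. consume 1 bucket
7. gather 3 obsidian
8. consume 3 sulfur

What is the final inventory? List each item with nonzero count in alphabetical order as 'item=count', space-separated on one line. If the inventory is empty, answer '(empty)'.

After 1 (gather 3 wool): wool=3
After 2 (consume 2 wool): wool=1
After 3 (gather 3 obsidian): obsidian=3 wool=1
After 4 (craft bucket): bucket=1 wool=1
After 5 (gather 3 sulfur): bucket=1 sulfur=3 wool=1
After 6 (consume 1 bucket): sulfur=3 wool=1
After 7 (gather 3 obsidian): obsidian=3 sulfur=3 wool=1
After 8 (consume 3 sulfur): obsidian=3 wool=1

Answer: obsidian=3 wool=1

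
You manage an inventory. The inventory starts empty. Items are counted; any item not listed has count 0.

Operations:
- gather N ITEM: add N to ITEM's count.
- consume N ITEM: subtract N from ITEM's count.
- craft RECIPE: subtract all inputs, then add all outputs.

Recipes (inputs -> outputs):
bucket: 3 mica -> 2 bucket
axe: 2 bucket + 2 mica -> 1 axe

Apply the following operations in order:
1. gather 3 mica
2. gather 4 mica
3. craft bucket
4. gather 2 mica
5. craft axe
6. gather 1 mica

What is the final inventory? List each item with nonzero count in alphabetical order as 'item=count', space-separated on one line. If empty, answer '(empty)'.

Answer: axe=1 mica=5

Derivation:
After 1 (gather 3 mica): mica=3
After 2 (gather 4 mica): mica=7
After 3 (craft bucket): bucket=2 mica=4
After 4 (gather 2 mica): bucket=2 mica=6
After 5 (craft axe): axe=1 mica=4
After 6 (gather 1 mica): axe=1 mica=5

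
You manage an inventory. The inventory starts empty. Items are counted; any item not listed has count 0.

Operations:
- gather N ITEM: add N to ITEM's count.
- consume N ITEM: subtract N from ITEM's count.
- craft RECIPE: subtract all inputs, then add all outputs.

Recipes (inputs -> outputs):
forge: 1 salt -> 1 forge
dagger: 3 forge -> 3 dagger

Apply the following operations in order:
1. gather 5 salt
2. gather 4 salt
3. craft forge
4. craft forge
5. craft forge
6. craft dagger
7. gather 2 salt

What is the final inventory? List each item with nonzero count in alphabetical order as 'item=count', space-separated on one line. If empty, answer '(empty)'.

After 1 (gather 5 salt): salt=5
After 2 (gather 4 salt): salt=9
After 3 (craft forge): forge=1 salt=8
After 4 (craft forge): forge=2 salt=7
After 5 (craft forge): forge=3 salt=6
After 6 (craft dagger): dagger=3 salt=6
After 7 (gather 2 salt): dagger=3 salt=8

Answer: dagger=3 salt=8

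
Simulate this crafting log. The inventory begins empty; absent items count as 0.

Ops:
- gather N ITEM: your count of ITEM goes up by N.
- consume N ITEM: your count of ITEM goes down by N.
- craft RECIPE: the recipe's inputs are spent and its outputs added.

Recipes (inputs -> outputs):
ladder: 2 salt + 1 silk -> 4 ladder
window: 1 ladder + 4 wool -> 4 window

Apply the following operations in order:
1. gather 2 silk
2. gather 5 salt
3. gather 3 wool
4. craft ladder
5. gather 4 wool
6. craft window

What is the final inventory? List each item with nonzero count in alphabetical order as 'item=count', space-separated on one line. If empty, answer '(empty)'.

Answer: ladder=3 salt=3 silk=1 window=4 wool=3

Derivation:
After 1 (gather 2 silk): silk=2
After 2 (gather 5 salt): salt=5 silk=2
After 3 (gather 3 wool): salt=5 silk=2 wool=3
After 4 (craft ladder): ladder=4 salt=3 silk=1 wool=3
After 5 (gather 4 wool): ladder=4 salt=3 silk=1 wool=7
After 6 (craft window): ladder=3 salt=3 silk=1 window=4 wool=3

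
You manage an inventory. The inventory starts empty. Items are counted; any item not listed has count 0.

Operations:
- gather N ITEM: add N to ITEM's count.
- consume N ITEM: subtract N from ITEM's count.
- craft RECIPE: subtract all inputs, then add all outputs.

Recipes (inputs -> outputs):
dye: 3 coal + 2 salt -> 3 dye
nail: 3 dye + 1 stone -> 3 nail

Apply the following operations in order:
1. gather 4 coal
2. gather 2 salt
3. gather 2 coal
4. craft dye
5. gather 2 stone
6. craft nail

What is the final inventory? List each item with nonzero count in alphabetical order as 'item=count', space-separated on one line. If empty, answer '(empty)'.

After 1 (gather 4 coal): coal=4
After 2 (gather 2 salt): coal=4 salt=2
After 3 (gather 2 coal): coal=6 salt=2
After 4 (craft dye): coal=3 dye=3
After 5 (gather 2 stone): coal=3 dye=3 stone=2
After 6 (craft nail): coal=3 nail=3 stone=1

Answer: coal=3 nail=3 stone=1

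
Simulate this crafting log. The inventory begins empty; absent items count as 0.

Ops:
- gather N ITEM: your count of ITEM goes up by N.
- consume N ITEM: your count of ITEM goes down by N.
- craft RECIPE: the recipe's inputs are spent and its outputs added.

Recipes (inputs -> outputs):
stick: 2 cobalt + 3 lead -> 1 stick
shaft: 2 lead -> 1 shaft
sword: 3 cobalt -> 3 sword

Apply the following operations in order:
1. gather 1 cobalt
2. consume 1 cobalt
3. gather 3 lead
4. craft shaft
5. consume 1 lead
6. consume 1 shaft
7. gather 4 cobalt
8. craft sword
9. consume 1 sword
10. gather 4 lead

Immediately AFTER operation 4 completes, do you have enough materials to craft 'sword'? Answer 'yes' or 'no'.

After 1 (gather 1 cobalt): cobalt=1
After 2 (consume 1 cobalt): (empty)
After 3 (gather 3 lead): lead=3
After 4 (craft shaft): lead=1 shaft=1

Answer: no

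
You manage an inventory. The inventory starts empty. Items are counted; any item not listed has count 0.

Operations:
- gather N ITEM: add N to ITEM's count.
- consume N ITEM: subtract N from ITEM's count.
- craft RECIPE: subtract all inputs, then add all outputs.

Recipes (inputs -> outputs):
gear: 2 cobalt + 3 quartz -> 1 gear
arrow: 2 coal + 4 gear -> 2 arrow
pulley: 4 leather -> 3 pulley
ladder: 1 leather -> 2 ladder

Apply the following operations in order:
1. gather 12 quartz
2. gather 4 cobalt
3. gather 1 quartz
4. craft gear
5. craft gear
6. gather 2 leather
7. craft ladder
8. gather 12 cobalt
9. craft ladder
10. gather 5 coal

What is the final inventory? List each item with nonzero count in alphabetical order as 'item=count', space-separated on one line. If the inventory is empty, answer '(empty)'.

After 1 (gather 12 quartz): quartz=12
After 2 (gather 4 cobalt): cobalt=4 quartz=12
After 3 (gather 1 quartz): cobalt=4 quartz=13
After 4 (craft gear): cobalt=2 gear=1 quartz=10
After 5 (craft gear): gear=2 quartz=7
After 6 (gather 2 leather): gear=2 leather=2 quartz=7
After 7 (craft ladder): gear=2 ladder=2 leather=1 quartz=7
After 8 (gather 12 cobalt): cobalt=12 gear=2 ladder=2 leather=1 quartz=7
After 9 (craft ladder): cobalt=12 gear=2 ladder=4 quartz=7
After 10 (gather 5 coal): coal=5 cobalt=12 gear=2 ladder=4 quartz=7

Answer: coal=5 cobalt=12 gear=2 ladder=4 quartz=7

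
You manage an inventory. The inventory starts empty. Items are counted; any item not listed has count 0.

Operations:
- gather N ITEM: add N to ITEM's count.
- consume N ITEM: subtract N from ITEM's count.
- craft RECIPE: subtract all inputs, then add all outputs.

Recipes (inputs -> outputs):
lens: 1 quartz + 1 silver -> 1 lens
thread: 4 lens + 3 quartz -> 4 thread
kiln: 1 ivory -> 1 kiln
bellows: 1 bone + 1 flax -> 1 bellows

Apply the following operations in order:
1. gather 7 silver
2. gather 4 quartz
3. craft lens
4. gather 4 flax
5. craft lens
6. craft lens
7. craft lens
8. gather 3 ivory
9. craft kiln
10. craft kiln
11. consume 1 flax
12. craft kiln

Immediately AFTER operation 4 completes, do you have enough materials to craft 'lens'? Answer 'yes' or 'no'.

After 1 (gather 7 silver): silver=7
After 2 (gather 4 quartz): quartz=4 silver=7
After 3 (craft lens): lens=1 quartz=3 silver=6
After 4 (gather 4 flax): flax=4 lens=1 quartz=3 silver=6

Answer: yes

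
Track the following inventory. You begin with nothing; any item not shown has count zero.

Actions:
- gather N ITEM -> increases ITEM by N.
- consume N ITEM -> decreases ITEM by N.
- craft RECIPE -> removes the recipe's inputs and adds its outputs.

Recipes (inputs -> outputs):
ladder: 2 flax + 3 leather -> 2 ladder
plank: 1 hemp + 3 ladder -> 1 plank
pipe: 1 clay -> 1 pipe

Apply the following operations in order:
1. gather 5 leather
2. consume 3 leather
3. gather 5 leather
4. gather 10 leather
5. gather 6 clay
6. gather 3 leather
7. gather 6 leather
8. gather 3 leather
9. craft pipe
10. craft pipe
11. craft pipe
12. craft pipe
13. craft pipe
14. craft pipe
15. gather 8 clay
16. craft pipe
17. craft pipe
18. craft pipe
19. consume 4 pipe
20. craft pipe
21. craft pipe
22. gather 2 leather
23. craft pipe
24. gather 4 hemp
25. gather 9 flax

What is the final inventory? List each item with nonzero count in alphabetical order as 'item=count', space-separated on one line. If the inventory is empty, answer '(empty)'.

Answer: clay=2 flax=9 hemp=4 leather=31 pipe=8

Derivation:
After 1 (gather 5 leather): leather=5
After 2 (consume 3 leather): leather=2
After 3 (gather 5 leather): leather=7
After 4 (gather 10 leather): leather=17
After 5 (gather 6 clay): clay=6 leather=17
After 6 (gather 3 leather): clay=6 leather=20
After 7 (gather 6 leather): clay=6 leather=26
After 8 (gather 3 leather): clay=6 leather=29
After 9 (craft pipe): clay=5 leather=29 pipe=1
After 10 (craft pipe): clay=4 leather=29 pipe=2
After 11 (craft pipe): clay=3 leather=29 pipe=3
After 12 (craft pipe): clay=2 leather=29 pipe=4
After 13 (craft pipe): clay=1 leather=29 pipe=5
After 14 (craft pipe): leather=29 pipe=6
After 15 (gather 8 clay): clay=8 leather=29 pipe=6
After 16 (craft pipe): clay=7 leather=29 pipe=7
After 17 (craft pipe): clay=6 leather=29 pipe=8
After 18 (craft pipe): clay=5 leather=29 pipe=9
After 19 (consume 4 pipe): clay=5 leather=29 pipe=5
After 20 (craft pipe): clay=4 leather=29 pipe=6
After 21 (craft pipe): clay=3 leather=29 pipe=7
After 22 (gather 2 leather): clay=3 leather=31 pipe=7
After 23 (craft pipe): clay=2 leather=31 pipe=8
After 24 (gather 4 hemp): clay=2 hemp=4 leather=31 pipe=8
After 25 (gather 9 flax): clay=2 flax=9 hemp=4 leather=31 pipe=8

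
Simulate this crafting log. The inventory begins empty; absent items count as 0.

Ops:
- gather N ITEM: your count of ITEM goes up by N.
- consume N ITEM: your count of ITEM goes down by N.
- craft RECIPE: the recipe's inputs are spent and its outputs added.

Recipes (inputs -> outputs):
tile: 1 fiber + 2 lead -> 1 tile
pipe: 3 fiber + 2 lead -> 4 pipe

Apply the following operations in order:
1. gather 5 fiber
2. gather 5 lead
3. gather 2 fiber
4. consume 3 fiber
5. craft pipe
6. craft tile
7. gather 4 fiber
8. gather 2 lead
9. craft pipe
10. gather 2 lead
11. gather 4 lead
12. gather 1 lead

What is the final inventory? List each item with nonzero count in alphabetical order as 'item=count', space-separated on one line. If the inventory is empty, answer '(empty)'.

After 1 (gather 5 fiber): fiber=5
After 2 (gather 5 lead): fiber=5 lead=5
After 3 (gather 2 fiber): fiber=7 lead=5
After 4 (consume 3 fiber): fiber=4 lead=5
After 5 (craft pipe): fiber=1 lead=3 pipe=4
After 6 (craft tile): lead=1 pipe=4 tile=1
After 7 (gather 4 fiber): fiber=4 lead=1 pipe=4 tile=1
After 8 (gather 2 lead): fiber=4 lead=3 pipe=4 tile=1
After 9 (craft pipe): fiber=1 lead=1 pipe=8 tile=1
After 10 (gather 2 lead): fiber=1 lead=3 pipe=8 tile=1
After 11 (gather 4 lead): fiber=1 lead=7 pipe=8 tile=1
After 12 (gather 1 lead): fiber=1 lead=8 pipe=8 tile=1

Answer: fiber=1 lead=8 pipe=8 tile=1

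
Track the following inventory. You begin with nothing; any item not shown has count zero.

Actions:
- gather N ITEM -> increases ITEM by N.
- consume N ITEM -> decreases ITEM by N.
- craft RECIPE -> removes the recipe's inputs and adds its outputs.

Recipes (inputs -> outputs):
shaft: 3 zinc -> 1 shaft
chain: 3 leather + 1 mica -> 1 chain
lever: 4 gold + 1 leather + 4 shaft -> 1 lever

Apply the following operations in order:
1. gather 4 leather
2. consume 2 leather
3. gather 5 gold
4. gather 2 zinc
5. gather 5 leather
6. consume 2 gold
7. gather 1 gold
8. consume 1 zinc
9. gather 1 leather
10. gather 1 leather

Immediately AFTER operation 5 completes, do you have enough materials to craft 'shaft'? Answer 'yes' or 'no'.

Answer: no

Derivation:
After 1 (gather 4 leather): leather=4
After 2 (consume 2 leather): leather=2
After 3 (gather 5 gold): gold=5 leather=2
After 4 (gather 2 zinc): gold=5 leather=2 zinc=2
After 5 (gather 5 leather): gold=5 leather=7 zinc=2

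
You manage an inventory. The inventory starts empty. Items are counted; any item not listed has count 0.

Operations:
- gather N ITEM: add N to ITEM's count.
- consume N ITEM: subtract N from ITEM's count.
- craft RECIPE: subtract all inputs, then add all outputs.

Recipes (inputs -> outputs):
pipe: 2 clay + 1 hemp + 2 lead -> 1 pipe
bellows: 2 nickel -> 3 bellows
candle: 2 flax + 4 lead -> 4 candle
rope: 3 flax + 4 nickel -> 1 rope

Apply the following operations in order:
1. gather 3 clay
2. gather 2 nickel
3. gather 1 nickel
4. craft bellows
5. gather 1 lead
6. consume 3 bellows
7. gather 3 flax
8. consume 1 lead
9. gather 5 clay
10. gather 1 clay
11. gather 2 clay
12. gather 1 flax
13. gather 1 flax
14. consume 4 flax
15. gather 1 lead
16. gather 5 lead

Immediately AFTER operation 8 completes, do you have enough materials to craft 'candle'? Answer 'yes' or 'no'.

Answer: no

Derivation:
After 1 (gather 3 clay): clay=3
After 2 (gather 2 nickel): clay=3 nickel=2
After 3 (gather 1 nickel): clay=3 nickel=3
After 4 (craft bellows): bellows=3 clay=3 nickel=1
After 5 (gather 1 lead): bellows=3 clay=3 lead=1 nickel=1
After 6 (consume 3 bellows): clay=3 lead=1 nickel=1
After 7 (gather 3 flax): clay=3 flax=3 lead=1 nickel=1
After 8 (consume 1 lead): clay=3 flax=3 nickel=1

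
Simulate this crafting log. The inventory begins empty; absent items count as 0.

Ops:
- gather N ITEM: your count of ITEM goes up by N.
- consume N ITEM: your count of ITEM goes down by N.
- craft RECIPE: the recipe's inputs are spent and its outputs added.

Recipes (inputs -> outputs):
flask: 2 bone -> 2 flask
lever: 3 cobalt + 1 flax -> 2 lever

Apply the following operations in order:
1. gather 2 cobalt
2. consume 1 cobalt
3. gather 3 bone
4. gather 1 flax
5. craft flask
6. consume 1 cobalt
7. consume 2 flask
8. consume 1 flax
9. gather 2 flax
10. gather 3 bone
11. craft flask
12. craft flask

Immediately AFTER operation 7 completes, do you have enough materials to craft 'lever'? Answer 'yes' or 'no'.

Answer: no

Derivation:
After 1 (gather 2 cobalt): cobalt=2
After 2 (consume 1 cobalt): cobalt=1
After 3 (gather 3 bone): bone=3 cobalt=1
After 4 (gather 1 flax): bone=3 cobalt=1 flax=1
After 5 (craft flask): bone=1 cobalt=1 flask=2 flax=1
After 6 (consume 1 cobalt): bone=1 flask=2 flax=1
After 7 (consume 2 flask): bone=1 flax=1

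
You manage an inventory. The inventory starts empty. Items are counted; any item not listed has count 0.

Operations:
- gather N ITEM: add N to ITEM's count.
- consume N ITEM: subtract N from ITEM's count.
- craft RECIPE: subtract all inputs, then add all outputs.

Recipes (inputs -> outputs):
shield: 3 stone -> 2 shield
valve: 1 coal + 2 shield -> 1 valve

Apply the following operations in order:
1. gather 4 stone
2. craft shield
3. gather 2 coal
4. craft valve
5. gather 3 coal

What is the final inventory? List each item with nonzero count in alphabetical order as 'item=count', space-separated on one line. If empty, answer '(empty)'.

After 1 (gather 4 stone): stone=4
After 2 (craft shield): shield=2 stone=1
After 3 (gather 2 coal): coal=2 shield=2 stone=1
After 4 (craft valve): coal=1 stone=1 valve=1
After 5 (gather 3 coal): coal=4 stone=1 valve=1

Answer: coal=4 stone=1 valve=1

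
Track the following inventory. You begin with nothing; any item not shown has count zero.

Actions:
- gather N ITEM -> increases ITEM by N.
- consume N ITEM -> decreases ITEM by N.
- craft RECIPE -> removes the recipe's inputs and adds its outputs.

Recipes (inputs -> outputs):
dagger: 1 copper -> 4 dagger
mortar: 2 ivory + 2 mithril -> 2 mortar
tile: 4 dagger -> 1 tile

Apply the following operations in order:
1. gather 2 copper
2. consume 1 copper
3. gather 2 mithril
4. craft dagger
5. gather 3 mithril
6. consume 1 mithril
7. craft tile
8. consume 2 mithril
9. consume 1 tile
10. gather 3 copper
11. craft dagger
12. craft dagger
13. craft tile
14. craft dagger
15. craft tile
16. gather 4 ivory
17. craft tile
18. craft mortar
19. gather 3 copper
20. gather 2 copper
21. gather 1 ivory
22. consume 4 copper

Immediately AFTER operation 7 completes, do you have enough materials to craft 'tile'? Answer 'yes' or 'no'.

Answer: no

Derivation:
After 1 (gather 2 copper): copper=2
After 2 (consume 1 copper): copper=1
After 3 (gather 2 mithril): copper=1 mithril=2
After 4 (craft dagger): dagger=4 mithril=2
After 5 (gather 3 mithril): dagger=4 mithril=5
After 6 (consume 1 mithril): dagger=4 mithril=4
After 7 (craft tile): mithril=4 tile=1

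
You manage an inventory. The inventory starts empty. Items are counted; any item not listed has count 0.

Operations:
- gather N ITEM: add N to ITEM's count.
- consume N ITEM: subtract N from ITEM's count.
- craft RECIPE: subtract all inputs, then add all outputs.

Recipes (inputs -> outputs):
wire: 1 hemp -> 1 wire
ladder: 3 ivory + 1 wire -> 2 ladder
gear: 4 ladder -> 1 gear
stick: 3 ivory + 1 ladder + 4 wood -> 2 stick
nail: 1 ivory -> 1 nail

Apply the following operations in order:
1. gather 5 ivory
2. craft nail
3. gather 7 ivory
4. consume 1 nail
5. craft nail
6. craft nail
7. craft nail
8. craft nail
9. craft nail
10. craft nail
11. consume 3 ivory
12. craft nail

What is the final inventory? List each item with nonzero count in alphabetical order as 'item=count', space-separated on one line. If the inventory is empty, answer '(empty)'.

Answer: ivory=1 nail=7

Derivation:
After 1 (gather 5 ivory): ivory=5
After 2 (craft nail): ivory=4 nail=1
After 3 (gather 7 ivory): ivory=11 nail=1
After 4 (consume 1 nail): ivory=11
After 5 (craft nail): ivory=10 nail=1
After 6 (craft nail): ivory=9 nail=2
After 7 (craft nail): ivory=8 nail=3
After 8 (craft nail): ivory=7 nail=4
After 9 (craft nail): ivory=6 nail=5
After 10 (craft nail): ivory=5 nail=6
After 11 (consume 3 ivory): ivory=2 nail=6
After 12 (craft nail): ivory=1 nail=7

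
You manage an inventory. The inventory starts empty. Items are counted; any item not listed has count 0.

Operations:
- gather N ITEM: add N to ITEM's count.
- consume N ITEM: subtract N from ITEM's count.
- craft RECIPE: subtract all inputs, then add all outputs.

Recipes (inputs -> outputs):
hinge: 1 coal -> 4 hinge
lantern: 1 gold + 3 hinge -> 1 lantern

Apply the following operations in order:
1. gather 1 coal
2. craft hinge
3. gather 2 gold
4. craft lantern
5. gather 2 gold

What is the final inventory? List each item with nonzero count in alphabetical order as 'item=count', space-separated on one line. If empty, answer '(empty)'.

Answer: gold=3 hinge=1 lantern=1

Derivation:
After 1 (gather 1 coal): coal=1
After 2 (craft hinge): hinge=4
After 3 (gather 2 gold): gold=2 hinge=4
After 4 (craft lantern): gold=1 hinge=1 lantern=1
After 5 (gather 2 gold): gold=3 hinge=1 lantern=1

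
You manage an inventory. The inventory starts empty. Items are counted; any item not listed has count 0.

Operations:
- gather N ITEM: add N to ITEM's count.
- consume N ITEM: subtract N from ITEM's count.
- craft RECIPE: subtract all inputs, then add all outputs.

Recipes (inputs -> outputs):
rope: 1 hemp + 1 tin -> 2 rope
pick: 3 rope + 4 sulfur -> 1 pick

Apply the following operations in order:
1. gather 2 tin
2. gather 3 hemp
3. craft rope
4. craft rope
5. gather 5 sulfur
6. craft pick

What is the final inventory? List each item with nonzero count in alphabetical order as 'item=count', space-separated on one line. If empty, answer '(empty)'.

After 1 (gather 2 tin): tin=2
After 2 (gather 3 hemp): hemp=3 tin=2
After 3 (craft rope): hemp=2 rope=2 tin=1
After 4 (craft rope): hemp=1 rope=4
After 5 (gather 5 sulfur): hemp=1 rope=4 sulfur=5
After 6 (craft pick): hemp=1 pick=1 rope=1 sulfur=1

Answer: hemp=1 pick=1 rope=1 sulfur=1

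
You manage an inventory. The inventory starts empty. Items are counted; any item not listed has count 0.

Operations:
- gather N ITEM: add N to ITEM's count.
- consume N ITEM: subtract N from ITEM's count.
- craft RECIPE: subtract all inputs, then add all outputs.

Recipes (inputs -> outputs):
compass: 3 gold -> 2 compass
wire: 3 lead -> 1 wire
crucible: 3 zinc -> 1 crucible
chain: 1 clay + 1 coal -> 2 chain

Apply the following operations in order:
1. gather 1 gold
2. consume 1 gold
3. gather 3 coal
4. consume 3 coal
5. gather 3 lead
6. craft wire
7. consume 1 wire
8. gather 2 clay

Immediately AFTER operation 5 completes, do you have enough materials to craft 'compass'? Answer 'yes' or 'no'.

Answer: no

Derivation:
After 1 (gather 1 gold): gold=1
After 2 (consume 1 gold): (empty)
After 3 (gather 3 coal): coal=3
After 4 (consume 3 coal): (empty)
After 5 (gather 3 lead): lead=3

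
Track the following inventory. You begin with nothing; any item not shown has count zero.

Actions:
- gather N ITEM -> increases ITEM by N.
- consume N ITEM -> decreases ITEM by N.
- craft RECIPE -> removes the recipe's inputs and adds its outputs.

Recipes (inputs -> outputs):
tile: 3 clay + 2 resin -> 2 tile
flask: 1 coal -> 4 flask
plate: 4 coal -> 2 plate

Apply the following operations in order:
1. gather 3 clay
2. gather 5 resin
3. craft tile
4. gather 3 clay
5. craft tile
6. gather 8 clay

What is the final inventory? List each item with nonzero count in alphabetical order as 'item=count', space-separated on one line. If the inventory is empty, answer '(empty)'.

Answer: clay=8 resin=1 tile=4

Derivation:
After 1 (gather 3 clay): clay=3
After 2 (gather 5 resin): clay=3 resin=5
After 3 (craft tile): resin=3 tile=2
After 4 (gather 3 clay): clay=3 resin=3 tile=2
After 5 (craft tile): resin=1 tile=4
After 6 (gather 8 clay): clay=8 resin=1 tile=4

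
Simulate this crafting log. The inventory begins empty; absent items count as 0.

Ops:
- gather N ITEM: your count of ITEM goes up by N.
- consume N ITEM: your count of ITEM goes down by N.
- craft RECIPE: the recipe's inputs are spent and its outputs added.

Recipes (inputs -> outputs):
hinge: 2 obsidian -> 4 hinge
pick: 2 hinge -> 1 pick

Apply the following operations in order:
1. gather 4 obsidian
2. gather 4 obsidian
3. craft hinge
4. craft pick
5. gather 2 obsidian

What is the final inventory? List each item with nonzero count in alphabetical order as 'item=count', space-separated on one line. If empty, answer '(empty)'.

After 1 (gather 4 obsidian): obsidian=4
After 2 (gather 4 obsidian): obsidian=8
After 3 (craft hinge): hinge=4 obsidian=6
After 4 (craft pick): hinge=2 obsidian=6 pick=1
After 5 (gather 2 obsidian): hinge=2 obsidian=8 pick=1

Answer: hinge=2 obsidian=8 pick=1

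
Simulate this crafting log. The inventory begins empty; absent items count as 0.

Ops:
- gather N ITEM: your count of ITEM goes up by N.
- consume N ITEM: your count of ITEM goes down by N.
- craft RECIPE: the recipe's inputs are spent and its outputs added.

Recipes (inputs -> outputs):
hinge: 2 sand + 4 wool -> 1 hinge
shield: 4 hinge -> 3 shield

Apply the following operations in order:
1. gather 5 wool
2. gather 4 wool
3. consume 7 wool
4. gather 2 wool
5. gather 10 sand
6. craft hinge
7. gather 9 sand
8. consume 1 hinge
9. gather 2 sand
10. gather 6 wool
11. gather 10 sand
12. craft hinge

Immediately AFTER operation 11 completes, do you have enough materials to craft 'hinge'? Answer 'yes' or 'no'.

After 1 (gather 5 wool): wool=5
After 2 (gather 4 wool): wool=9
After 3 (consume 7 wool): wool=2
After 4 (gather 2 wool): wool=4
After 5 (gather 10 sand): sand=10 wool=4
After 6 (craft hinge): hinge=1 sand=8
After 7 (gather 9 sand): hinge=1 sand=17
After 8 (consume 1 hinge): sand=17
After 9 (gather 2 sand): sand=19
After 10 (gather 6 wool): sand=19 wool=6
After 11 (gather 10 sand): sand=29 wool=6

Answer: yes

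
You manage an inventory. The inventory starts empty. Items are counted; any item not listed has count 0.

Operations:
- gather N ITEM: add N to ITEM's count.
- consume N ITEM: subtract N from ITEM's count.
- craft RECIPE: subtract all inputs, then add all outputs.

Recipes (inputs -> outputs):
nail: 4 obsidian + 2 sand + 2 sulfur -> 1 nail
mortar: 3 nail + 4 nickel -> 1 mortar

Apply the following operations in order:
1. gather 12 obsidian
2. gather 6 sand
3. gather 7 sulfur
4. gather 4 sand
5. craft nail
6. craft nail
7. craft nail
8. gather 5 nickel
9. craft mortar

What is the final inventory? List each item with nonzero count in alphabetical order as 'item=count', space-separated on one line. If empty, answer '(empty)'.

After 1 (gather 12 obsidian): obsidian=12
After 2 (gather 6 sand): obsidian=12 sand=6
After 3 (gather 7 sulfur): obsidian=12 sand=6 sulfur=7
After 4 (gather 4 sand): obsidian=12 sand=10 sulfur=7
After 5 (craft nail): nail=1 obsidian=8 sand=8 sulfur=5
After 6 (craft nail): nail=2 obsidian=4 sand=6 sulfur=3
After 7 (craft nail): nail=3 sand=4 sulfur=1
After 8 (gather 5 nickel): nail=3 nickel=5 sand=4 sulfur=1
After 9 (craft mortar): mortar=1 nickel=1 sand=4 sulfur=1

Answer: mortar=1 nickel=1 sand=4 sulfur=1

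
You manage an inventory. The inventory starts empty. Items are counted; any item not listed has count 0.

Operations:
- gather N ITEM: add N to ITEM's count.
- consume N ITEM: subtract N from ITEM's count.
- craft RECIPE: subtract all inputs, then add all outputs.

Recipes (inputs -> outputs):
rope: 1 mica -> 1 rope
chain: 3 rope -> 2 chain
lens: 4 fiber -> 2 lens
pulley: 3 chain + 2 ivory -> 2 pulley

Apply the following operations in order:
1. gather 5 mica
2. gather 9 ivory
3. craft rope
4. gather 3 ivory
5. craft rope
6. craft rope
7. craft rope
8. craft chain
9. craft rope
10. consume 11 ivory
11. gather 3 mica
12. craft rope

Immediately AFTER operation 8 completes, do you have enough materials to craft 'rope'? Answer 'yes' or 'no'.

After 1 (gather 5 mica): mica=5
After 2 (gather 9 ivory): ivory=9 mica=5
After 3 (craft rope): ivory=9 mica=4 rope=1
After 4 (gather 3 ivory): ivory=12 mica=4 rope=1
After 5 (craft rope): ivory=12 mica=3 rope=2
After 6 (craft rope): ivory=12 mica=2 rope=3
After 7 (craft rope): ivory=12 mica=1 rope=4
After 8 (craft chain): chain=2 ivory=12 mica=1 rope=1

Answer: yes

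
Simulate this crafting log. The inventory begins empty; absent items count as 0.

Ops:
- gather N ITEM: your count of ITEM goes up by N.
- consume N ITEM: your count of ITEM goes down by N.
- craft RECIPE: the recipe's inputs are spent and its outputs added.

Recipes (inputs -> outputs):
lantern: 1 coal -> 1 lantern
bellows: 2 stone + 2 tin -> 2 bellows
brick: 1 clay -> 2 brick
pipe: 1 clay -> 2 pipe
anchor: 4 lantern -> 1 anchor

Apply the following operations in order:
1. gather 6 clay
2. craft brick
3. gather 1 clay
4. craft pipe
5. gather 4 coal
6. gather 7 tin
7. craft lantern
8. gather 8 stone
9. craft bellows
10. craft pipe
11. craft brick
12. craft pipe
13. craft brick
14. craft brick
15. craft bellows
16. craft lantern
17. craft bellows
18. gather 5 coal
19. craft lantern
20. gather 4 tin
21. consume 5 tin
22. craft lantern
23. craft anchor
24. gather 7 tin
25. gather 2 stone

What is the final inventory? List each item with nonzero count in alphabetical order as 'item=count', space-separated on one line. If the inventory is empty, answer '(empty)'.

Answer: anchor=1 bellows=6 brick=8 coal=5 pipe=6 stone=4 tin=7

Derivation:
After 1 (gather 6 clay): clay=6
After 2 (craft brick): brick=2 clay=5
After 3 (gather 1 clay): brick=2 clay=6
After 4 (craft pipe): brick=2 clay=5 pipe=2
After 5 (gather 4 coal): brick=2 clay=5 coal=4 pipe=2
After 6 (gather 7 tin): brick=2 clay=5 coal=4 pipe=2 tin=7
After 7 (craft lantern): brick=2 clay=5 coal=3 lantern=1 pipe=2 tin=7
After 8 (gather 8 stone): brick=2 clay=5 coal=3 lantern=1 pipe=2 stone=8 tin=7
After 9 (craft bellows): bellows=2 brick=2 clay=5 coal=3 lantern=1 pipe=2 stone=6 tin=5
After 10 (craft pipe): bellows=2 brick=2 clay=4 coal=3 lantern=1 pipe=4 stone=6 tin=5
After 11 (craft brick): bellows=2 brick=4 clay=3 coal=3 lantern=1 pipe=4 stone=6 tin=5
After 12 (craft pipe): bellows=2 brick=4 clay=2 coal=3 lantern=1 pipe=6 stone=6 tin=5
After 13 (craft brick): bellows=2 brick=6 clay=1 coal=3 lantern=1 pipe=6 stone=6 tin=5
After 14 (craft brick): bellows=2 brick=8 coal=3 lantern=1 pipe=6 stone=6 tin=5
After 15 (craft bellows): bellows=4 brick=8 coal=3 lantern=1 pipe=6 stone=4 tin=3
After 16 (craft lantern): bellows=4 brick=8 coal=2 lantern=2 pipe=6 stone=4 tin=3
After 17 (craft bellows): bellows=6 brick=8 coal=2 lantern=2 pipe=6 stone=2 tin=1
After 18 (gather 5 coal): bellows=6 brick=8 coal=7 lantern=2 pipe=6 stone=2 tin=1
After 19 (craft lantern): bellows=6 brick=8 coal=6 lantern=3 pipe=6 stone=2 tin=1
After 20 (gather 4 tin): bellows=6 brick=8 coal=6 lantern=3 pipe=6 stone=2 tin=5
After 21 (consume 5 tin): bellows=6 brick=8 coal=6 lantern=3 pipe=6 stone=2
After 22 (craft lantern): bellows=6 brick=8 coal=5 lantern=4 pipe=6 stone=2
After 23 (craft anchor): anchor=1 bellows=6 brick=8 coal=5 pipe=6 stone=2
After 24 (gather 7 tin): anchor=1 bellows=6 brick=8 coal=5 pipe=6 stone=2 tin=7
After 25 (gather 2 stone): anchor=1 bellows=6 brick=8 coal=5 pipe=6 stone=4 tin=7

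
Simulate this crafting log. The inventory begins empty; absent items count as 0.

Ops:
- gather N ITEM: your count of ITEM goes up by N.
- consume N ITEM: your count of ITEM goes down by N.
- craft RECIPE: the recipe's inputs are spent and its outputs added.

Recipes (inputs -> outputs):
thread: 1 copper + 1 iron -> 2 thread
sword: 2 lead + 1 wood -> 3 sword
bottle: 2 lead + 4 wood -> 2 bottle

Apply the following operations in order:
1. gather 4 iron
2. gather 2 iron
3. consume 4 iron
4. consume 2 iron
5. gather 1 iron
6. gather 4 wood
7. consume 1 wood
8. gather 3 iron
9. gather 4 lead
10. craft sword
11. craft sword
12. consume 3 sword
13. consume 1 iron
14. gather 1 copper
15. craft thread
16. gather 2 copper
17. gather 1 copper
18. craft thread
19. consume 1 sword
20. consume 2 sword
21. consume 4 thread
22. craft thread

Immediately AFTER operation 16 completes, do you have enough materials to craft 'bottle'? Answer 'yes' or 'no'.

After 1 (gather 4 iron): iron=4
After 2 (gather 2 iron): iron=6
After 3 (consume 4 iron): iron=2
After 4 (consume 2 iron): (empty)
After 5 (gather 1 iron): iron=1
After 6 (gather 4 wood): iron=1 wood=4
After 7 (consume 1 wood): iron=1 wood=3
After 8 (gather 3 iron): iron=4 wood=3
After 9 (gather 4 lead): iron=4 lead=4 wood=3
After 10 (craft sword): iron=4 lead=2 sword=3 wood=2
After 11 (craft sword): iron=4 sword=6 wood=1
After 12 (consume 3 sword): iron=4 sword=3 wood=1
After 13 (consume 1 iron): iron=3 sword=3 wood=1
After 14 (gather 1 copper): copper=1 iron=3 sword=3 wood=1
After 15 (craft thread): iron=2 sword=3 thread=2 wood=1
After 16 (gather 2 copper): copper=2 iron=2 sword=3 thread=2 wood=1

Answer: no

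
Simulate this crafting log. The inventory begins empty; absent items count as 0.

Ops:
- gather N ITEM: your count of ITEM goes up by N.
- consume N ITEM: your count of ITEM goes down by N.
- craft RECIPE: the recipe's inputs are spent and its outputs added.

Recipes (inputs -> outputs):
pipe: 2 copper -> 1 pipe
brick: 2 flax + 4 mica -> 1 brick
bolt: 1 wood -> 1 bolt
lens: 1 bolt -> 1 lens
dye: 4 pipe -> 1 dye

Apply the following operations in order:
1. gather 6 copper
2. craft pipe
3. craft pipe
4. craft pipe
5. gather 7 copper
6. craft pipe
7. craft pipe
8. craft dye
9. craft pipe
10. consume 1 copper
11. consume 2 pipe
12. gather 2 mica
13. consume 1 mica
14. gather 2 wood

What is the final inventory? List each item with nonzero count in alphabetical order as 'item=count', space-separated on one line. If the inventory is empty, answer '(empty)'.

Answer: dye=1 mica=1 wood=2

Derivation:
After 1 (gather 6 copper): copper=6
After 2 (craft pipe): copper=4 pipe=1
After 3 (craft pipe): copper=2 pipe=2
After 4 (craft pipe): pipe=3
After 5 (gather 7 copper): copper=7 pipe=3
After 6 (craft pipe): copper=5 pipe=4
After 7 (craft pipe): copper=3 pipe=5
After 8 (craft dye): copper=3 dye=1 pipe=1
After 9 (craft pipe): copper=1 dye=1 pipe=2
After 10 (consume 1 copper): dye=1 pipe=2
After 11 (consume 2 pipe): dye=1
After 12 (gather 2 mica): dye=1 mica=2
After 13 (consume 1 mica): dye=1 mica=1
After 14 (gather 2 wood): dye=1 mica=1 wood=2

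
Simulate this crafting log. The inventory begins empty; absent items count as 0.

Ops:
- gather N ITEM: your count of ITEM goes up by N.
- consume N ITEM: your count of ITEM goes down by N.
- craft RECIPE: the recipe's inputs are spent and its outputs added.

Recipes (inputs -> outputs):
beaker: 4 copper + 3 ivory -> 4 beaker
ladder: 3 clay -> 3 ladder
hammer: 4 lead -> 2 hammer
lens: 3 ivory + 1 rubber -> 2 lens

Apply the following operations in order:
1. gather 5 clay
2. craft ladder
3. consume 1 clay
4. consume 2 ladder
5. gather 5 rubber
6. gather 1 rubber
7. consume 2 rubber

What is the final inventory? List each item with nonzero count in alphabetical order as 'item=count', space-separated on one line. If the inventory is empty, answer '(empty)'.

After 1 (gather 5 clay): clay=5
After 2 (craft ladder): clay=2 ladder=3
After 3 (consume 1 clay): clay=1 ladder=3
After 4 (consume 2 ladder): clay=1 ladder=1
After 5 (gather 5 rubber): clay=1 ladder=1 rubber=5
After 6 (gather 1 rubber): clay=1 ladder=1 rubber=6
After 7 (consume 2 rubber): clay=1 ladder=1 rubber=4

Answer: clay=1 ladder=1 rubber=4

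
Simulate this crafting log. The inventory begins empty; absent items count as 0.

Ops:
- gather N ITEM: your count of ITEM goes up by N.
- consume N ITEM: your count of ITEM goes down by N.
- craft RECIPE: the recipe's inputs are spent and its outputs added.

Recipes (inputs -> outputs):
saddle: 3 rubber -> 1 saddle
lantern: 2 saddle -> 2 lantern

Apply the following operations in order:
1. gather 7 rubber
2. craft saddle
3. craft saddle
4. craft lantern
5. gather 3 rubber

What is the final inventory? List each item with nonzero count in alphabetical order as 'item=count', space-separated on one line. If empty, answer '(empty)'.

After 1 (gather 7 rubber): rubber=7
After 2 (craft saddle): rubber=4 saddle=1
After 3 (craft saddle): rubber=1 saddle=2
After 4 (craft lantern): lantern=2 rubber=1
After 5 (gather 3 rubber): lantern=2 rubber=4

Answer: lantern=2 rubber=4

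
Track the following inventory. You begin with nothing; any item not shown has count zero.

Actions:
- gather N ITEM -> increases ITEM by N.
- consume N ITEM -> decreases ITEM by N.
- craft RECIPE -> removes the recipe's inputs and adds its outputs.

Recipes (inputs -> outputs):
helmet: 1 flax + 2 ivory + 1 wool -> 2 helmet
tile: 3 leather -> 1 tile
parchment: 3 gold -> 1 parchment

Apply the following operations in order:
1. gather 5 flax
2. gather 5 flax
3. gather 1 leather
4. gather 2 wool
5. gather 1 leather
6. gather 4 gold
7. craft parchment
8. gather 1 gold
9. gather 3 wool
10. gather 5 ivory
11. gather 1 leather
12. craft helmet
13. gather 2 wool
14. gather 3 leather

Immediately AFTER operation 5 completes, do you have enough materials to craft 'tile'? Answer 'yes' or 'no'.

After 1 (gather 5 flax): flax=5
After 2 (gather 5 flax): flax=10
After 3 (gather 1 leather): flax=10 leather=1
After 4 (gather 2 wool): flax=10 leather=1 wool=2
After 5 (gather 1 leather): flax=10 leather=2 wool=2

Answer: no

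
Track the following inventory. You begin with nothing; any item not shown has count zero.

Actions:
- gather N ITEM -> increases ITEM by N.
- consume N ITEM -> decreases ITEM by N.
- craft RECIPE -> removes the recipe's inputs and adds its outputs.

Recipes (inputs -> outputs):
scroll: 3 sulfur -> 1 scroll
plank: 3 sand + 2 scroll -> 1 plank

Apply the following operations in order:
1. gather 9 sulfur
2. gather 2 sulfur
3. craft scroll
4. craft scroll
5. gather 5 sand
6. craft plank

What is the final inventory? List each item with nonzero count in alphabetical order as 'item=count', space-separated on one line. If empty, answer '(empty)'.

Answer: plank=1 sand=2 sulfur=5

Derivation:
After 1 (gather 9 sulfur): sulfur=9
After 2 (gather 2 sulfur): sulfur=11
After 3 (craft scroll): scroll=1 sulfur=8
After 4 (craft scroll): scroll=2 sulfur=5
After 5 (gather 5 sand): sand=5 scroll=2 sulfur=5
After 6 (craft plank): plank=1 sand=2 sulfur=5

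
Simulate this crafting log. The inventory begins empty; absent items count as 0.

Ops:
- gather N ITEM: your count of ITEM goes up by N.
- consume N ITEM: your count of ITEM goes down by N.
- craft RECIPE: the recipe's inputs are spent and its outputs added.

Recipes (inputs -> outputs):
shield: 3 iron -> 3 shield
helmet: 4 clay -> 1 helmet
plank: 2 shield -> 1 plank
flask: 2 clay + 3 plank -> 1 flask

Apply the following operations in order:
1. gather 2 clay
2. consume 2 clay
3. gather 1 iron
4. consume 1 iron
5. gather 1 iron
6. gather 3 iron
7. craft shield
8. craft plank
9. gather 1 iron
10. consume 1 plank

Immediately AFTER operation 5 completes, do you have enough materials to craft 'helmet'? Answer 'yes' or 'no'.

Answer: no

Derivation:
After 1 (gather 2 clay): clay=2
After 2 (consume 2 clay): (empty)
After 3 (gather 1 iron): iron=1
After 4 (consume 1 iron): (empty)
After 5 (gather 1 iron): iron=1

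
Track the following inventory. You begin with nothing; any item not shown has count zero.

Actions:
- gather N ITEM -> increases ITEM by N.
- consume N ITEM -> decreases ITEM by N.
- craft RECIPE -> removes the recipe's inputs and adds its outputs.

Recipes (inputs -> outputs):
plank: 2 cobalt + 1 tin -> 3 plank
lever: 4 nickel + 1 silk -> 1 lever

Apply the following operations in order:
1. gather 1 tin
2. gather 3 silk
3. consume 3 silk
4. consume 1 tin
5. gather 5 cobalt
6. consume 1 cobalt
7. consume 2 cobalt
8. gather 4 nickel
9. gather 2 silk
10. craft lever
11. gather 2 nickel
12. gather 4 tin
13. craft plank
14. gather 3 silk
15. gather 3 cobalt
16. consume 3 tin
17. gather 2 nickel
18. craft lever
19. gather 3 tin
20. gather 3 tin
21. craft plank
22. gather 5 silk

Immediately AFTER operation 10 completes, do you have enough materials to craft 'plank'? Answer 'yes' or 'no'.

Answer: no

Derivation:
After 1 (gather 1 tin): tin=1
After 2 (gather 3 silk): silk=3 tin=1
After 3 (consume 3 silk): tin=1
After 4 (consume 1 tin): (empty)
After 5 (gather 5 cobalt): cobalt=5
After 6 (consume 1 cobalt): cobalt=4
After 7 (consume 2 cobalt): cobalt=2
After 8 (gather 4 nickel): cobalt=2 nickel=4
After 9 (gather 2 silk): cobalt=2 nickel=4 silk=2
After 10 (craft lever): cobalt=2 lever=1 silk=1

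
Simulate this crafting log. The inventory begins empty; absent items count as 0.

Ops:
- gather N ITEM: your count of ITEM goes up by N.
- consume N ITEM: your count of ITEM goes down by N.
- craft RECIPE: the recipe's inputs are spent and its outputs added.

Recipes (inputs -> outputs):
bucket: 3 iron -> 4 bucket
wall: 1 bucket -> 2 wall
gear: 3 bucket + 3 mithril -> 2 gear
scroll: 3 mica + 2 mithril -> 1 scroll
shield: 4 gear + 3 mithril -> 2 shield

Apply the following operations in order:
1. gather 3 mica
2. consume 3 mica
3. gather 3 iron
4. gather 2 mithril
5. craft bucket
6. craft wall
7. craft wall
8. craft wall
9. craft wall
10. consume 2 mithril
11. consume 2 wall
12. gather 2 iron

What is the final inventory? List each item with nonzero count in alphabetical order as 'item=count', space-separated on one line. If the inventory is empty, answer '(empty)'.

Answer: iron=2 wall=6

Derivation:
After 1 (gather 3 mica): mica=3
After 2 (consume 3 mica): (empty)
After 3 (gather 3 iron): iron=3
After 4 (gather 2 mithril): iron=3 mithril=2
After 5 (craft bucket): bucket=4 mithril=2
After 6 (craft wall): bucket=3 mithril=2 wall=2
After 7 (craft wall): bucket=2 mithril=2 wall=4
After 8 (craft wall): bucket=1 mithril=2 wall=6
After 9 (craft wall): mithril=2 wall=8
After 10 (consume 2 mithril): wall=8
After 11 (consume 2 wall): wall=6
After 12 (gather 2 iron): iron=2 wall=6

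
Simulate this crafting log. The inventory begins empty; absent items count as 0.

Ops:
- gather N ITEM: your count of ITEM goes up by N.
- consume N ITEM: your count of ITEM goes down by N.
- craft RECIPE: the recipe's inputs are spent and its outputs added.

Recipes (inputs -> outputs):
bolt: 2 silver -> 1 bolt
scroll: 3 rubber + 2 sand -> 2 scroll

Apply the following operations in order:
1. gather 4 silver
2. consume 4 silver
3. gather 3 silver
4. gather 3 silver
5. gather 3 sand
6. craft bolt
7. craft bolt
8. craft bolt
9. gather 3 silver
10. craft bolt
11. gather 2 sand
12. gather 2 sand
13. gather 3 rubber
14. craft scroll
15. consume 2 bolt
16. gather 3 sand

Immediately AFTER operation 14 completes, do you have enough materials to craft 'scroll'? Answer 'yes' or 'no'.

Answer: no

Derivation:
After 1 (gather 4 silver): silver=4
After 2 (consume 4 silver): (empty)
After 3 (gather 3 silver): silver=3
After 4 (gather 3 silver): silver=6
After 5 (gather 3 sand): sand=3 silver=6
After 6 (craft bolt): bolt=1 sand=3 silver=4
After 7 (craft bolt): bolt=2 sand=3 silver=2
After 8 (craft bolt): bolt=3 sand=3
After 9 (gather 3 silver): bolt=3 sand=3 silver=3
After 10 (craft bolt): bolt=4 sand=3 silver=1
After 11 (gather 2 sand): bolt=4 sand=5 silver=1
After 12 (gather 2 sand): bolt=4 sand=7 silver=1
After 13 (gather 3 rubber): bolt=4 rubber=3 sand=7 silver=1
After 14 (craft scroll): bolt=4 sand=5 scroll=2 silver=1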